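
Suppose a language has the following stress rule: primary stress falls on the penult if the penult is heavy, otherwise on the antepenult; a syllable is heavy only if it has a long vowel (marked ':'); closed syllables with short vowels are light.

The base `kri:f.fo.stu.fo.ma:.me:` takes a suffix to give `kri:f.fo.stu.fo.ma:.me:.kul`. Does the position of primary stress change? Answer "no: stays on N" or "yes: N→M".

yes: 5→6

Base `kri:f.fo.stu.fo.ma:.me:` (6 syllables):
  Weights: 4 fo L, 5 ma: H, 6 me: H.
  The penult (syllable 5, ma:) is heavy, so it takes stress.
  → primary stress on syllable 5.
Suffixed `kri:f.fo.stu.fo.ma:.me:.kul` (7 syllables):
  Weights: 5 ma: H, 6 me: H, 7 kul L.
  The penult (syllable 6, me:) is heavy, so it takes stress.
  → primary stress on syllable 6.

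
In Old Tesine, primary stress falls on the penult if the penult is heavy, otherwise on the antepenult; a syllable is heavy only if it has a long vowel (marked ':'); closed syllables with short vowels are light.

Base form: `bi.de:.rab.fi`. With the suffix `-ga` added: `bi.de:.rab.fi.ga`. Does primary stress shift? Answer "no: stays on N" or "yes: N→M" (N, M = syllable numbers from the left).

yes: 2→3

Base `bi.de:.rab.fi` (4 syllables):
  Weights: 2 de: H, 3 rab L, 4 fi L.
  The penult (syllable 3, rab) is light, so stress falls on the antepenult (syllable 2, de:).
  → primary stress on syllable 2.
Suffixed `bi.de:.rab.fi.ga` (5 syllables):
  Weights: 3 rab L, 4 fi L, 5 ga L.
  The penult (syllable 4, fi) is light, so stress falls on the antepenult (syllable 3, rab).
  → primary stress on syllable 3.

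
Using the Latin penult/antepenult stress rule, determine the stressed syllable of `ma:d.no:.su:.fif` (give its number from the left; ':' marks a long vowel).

Classical Latin: stress the penult if heavy (long vowel or closed), else the antepenult.
Weights: 2 no: H, 3 su: H, 4 fif H.
The penult (syllable 3, su:) is heavy, so it takes stress.
Stress on syllable 3: ma:d.no:.ˈsu:.fif.

3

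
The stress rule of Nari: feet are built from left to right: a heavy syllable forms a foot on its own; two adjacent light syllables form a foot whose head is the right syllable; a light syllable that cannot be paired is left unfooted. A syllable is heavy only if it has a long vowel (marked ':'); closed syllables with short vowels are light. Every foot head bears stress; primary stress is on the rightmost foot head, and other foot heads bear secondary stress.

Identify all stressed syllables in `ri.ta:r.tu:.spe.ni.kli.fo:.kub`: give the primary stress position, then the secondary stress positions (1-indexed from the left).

primary 7, secondary 2, 3, 5

Weights: 1 ri L, 2 ta:r H, 3 tu: H, 4 spe L, 5 ni L, 6 kli L, 7 fo: H, 8 kub L.
Parse left to right (heavy = foot alone; LL = one foot; stranded L unfooted): ri (ˈta:r) (ˈtu:) (spe.ˈni) kli (ˈfo:) kub.
Foot heads: 2, 3, 5, 7.
Primary stress on the rightmost head = syllable 7.
Secondary stress on 2, 3, 5: ri.ˌta:r.ˌtu:.spe.ˌni.kli.ˈfo:.kub.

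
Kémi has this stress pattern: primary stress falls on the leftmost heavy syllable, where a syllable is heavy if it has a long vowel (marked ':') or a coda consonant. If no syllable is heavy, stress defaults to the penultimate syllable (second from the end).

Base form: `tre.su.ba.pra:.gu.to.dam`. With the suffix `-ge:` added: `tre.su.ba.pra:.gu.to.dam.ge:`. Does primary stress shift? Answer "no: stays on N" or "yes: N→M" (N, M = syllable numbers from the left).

Base `tre.su.ba.pra:.gu.to.dam` (7 syllables):
  Weights: 1 tre L, 2 su L, 3 ba L, 4 pra: H, 5 gu L, 6 to L, 7 dam H.
  Heavy syllables in the domain: 4, 7. The leftmost is syllable 4 (pra:).
  → primary stress on syllable 4.
Suffixed `tre.su.ba.pra:.gu.to.dam.ge:` (8 syllables):
  Weights: 1 tre L, 2 su L, 3 ba L, 4 pra: H, 5 gu L, 6 to L, 7 dam H, 8 ge: H.
  Heavy syllables in the domain: 4, 7, 8. The leftmost is syllable 4 (pra:).
  → primary stress on syllable 4.

no: stays on 4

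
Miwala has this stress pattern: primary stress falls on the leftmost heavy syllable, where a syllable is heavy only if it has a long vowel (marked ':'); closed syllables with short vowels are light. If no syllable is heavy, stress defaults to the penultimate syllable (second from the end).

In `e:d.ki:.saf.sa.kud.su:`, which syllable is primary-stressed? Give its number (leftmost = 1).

1

Weights: 1 e:d H, 2 ki: H, 3 saf L, 4 sa L, 5 kud L, 6 su: H.
Heavy syllables in the domain: 1, 2, 6. The leftmost is syllable 1 (e:d).
Primary stress: syllable 1 → ˈe:d.ki:.saf.sa.kud.su:.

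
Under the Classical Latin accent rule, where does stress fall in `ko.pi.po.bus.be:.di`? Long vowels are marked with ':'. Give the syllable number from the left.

Classical Latin: stress the penult if heavy (long vowel or closed), else the antepenult.
Weights: 4 bus H, 5 be: H, 6 di L.
The penult (syllable 5, be:) is heavy, so it takes stress.
Stress on syllable 5: ko.pi.po.bus.ˈbe:.di.

5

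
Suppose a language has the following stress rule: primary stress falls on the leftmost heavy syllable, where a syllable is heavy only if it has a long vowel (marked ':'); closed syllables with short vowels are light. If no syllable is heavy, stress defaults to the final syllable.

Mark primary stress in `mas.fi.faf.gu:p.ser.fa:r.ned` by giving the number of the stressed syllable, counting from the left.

4

Weights: 1 mas L, 2 fi L, 3 faf L, 4 gu:p H, 5 ser L, 6 fa:r H, 7 ned L.
Heavy syllables in the domain: 4, 6. The leftmost is syllable 4 (gu:p).
Primary stress: syllable 4 → mas.fi.faf.ˈgu:p.ser.fa:r.ned.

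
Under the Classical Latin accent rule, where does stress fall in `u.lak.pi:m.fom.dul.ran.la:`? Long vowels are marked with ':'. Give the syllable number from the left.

Classical Latin: stress the penult if heavy (long vowel or closed), else the antepenult.
Weights: 5 dul H, 6 ran H, 7 la: H.
The penult (syllable 6, ran) is heavy, so it takes stress.
Stress on syllable 6: u.lak.pi:m.fom.dul.ˈran.la:.

6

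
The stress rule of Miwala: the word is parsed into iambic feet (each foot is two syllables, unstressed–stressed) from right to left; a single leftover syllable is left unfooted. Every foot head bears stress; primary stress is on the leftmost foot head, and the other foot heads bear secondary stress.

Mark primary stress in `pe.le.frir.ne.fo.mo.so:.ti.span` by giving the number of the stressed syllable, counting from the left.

Parse right to left into iambic (σˈσ) feet: pe (le.ˈfrir) (ne.ˈfo) (mo.ˈso:) (ti.ˈspan). Syllable 1 is left unfooted.
Foot heads (stressed positions): 3, 5, 7, 9.
End Rule Leftmost: primary stress on the leftmost head = syllable 3.
Primary stress: syllable 3 → pe.le.ˈfrir.ne.fo.mo.so:.ti.span.

3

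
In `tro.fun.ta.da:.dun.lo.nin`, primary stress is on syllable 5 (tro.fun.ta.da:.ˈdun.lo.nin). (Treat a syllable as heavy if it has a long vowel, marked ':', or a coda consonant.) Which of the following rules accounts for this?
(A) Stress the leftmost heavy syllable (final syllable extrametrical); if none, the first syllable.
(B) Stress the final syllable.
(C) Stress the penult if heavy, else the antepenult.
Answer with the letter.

C

Rule A → syllable 2 (observed: 5).
Rule B → syllable 7 (observed: 5).
Rule C → syllable 5 ✓.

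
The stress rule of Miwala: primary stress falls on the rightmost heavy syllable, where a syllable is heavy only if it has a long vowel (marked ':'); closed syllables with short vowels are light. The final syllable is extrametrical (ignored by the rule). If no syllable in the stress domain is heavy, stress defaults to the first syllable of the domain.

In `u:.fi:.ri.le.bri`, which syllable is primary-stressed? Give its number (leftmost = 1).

2

The final syllable (5, bri) is extrametrical; the stress domain is syllables 1–4.
Weights: 1 u: H, 2 fi: H, 3 ri L, 4 le L.
Heavy syllables in the domain: 1, 2. The rightmost is syllable 2 (fi:).
Primary stress: syllable 2 → u:.ˈfi:.ri.le.bri.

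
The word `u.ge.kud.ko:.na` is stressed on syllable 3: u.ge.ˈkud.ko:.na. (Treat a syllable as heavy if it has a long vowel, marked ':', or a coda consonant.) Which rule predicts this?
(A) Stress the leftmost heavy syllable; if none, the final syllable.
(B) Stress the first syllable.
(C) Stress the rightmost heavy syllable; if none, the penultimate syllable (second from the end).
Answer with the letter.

Rule A → syllable 3 ✓.
Rule B → syllable 1 (observed: 3).
Rule C → syllable 4 (observed: 3).

A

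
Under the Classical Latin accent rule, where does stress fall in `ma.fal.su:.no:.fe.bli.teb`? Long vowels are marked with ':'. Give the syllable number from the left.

5

Classical Latin: stress the penult if heavy (long vowel or closed), else the antepenult.
Weights: 5 fe L, 6 bli L, 7 teb H.
The penult (syllable 6, bli) is light, so stress falls on the antepenult (syllable 5, fe).
Stress on syllable 5: ma.fal.su:.no:.ˈfe.bli.teb.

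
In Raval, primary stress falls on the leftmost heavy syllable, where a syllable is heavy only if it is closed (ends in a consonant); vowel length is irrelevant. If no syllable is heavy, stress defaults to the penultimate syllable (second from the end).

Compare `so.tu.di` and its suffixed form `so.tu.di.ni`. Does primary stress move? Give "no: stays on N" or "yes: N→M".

Base `so.tu.di` (3 syllables):
  Weights: 1 so L, 2 tu L, 3 di L.
  No heavy syllable in the domain; default to the penultimate syllable (second from the end) = syllable 2.
  → primary stress on syllable 2.
Suffixed `so.tu.di.ni` (4 syllables):
  Weights: 1 so L, 2 tu L, 3 di L, 4 ni L.
  No heavy syllable in the domain; default to the penultimate syllable (second from the end) = syllable 3.
  → primary stress on syllable 3.

yes: 2→3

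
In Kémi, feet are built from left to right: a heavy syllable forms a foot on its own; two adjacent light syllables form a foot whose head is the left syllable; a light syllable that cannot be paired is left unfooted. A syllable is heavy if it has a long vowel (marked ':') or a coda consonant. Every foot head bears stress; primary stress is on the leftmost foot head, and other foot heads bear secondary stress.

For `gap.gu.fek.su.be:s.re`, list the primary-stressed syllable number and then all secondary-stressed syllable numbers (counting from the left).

Weights: 1 gap H, 2 gu L, 3 fek H, 4 su L, 5 be:s H, 6 re L.
Parse left to right (heavy = foot alone; LL = one foot; stranded L unfooted): (ˈgap) gu (ˈfek) su (ˈbe:s) re.
Foot heads: 1, 3, 5.
Primary stress on the leftmost head = syllable 1.
Secondary stress on 3, 5: ˈgap.gu.ˌfek.su.ˌbe:s.re.

primary 1, secondary 3, 5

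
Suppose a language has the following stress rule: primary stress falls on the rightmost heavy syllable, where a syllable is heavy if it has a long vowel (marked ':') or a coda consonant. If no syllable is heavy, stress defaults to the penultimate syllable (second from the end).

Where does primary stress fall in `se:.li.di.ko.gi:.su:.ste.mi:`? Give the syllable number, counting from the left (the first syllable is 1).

8

Weights: 1 se: H, 2 li L, 3 di L, 4 ko L, 5 gi: H, 6 su: H, 7 ste L, 8 mi: H.
Heavy syllables in the domain: 1, 5, 6, 8. The rightmost is syllable 8 (mi:).
Primary stress: syllable 8 → se:.li.di.ko.gi:.su:.ste.ˈmi:.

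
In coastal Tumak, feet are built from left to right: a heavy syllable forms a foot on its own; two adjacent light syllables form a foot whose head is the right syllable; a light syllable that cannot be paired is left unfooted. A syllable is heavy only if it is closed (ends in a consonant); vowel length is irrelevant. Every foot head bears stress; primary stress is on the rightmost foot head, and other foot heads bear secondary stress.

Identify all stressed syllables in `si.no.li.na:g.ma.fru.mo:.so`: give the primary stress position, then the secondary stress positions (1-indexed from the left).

primary 8, secondary 2, 4, 6

Weights: 1 si L, 2 no L, 3 li L, 4 na:g H, 5 ma L, 6 fru L, 7 mo: L, 8 so L.
Parse left to right (heavy = foot alone; LL = one foot; stranded L unfooted): (si.ˈno) li (ˈna:g) (ma.ˈfru) (mo:.ˈso).
Foot heads: 2, 4, 6, 8.
Primary stress on the rightmost head = syllable 8.
Secondary stress on 2, 4, 6: si.ˌno.li.ˌna:g.ma.ˌfru.mo:.ˈso.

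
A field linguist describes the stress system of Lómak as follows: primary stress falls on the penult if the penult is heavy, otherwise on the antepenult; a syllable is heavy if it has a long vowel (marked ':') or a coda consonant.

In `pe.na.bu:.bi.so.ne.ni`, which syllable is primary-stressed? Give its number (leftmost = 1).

5

Weights: 5 so L, 6 ne L, 7 ni L.
The penult (syllable 6, ne) is light, so stress falls on the antepenult (syllable 5, so).
Primary stress: syllable 5 → pe.na.bu:.bi.ˈso.ne.ni.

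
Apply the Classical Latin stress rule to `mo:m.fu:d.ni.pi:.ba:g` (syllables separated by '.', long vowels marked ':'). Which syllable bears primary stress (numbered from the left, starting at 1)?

Classical Latin: stress the penult if heavy (long vowel or closed), else the antepenult.
Weights: 3 ni L, 4 pi: H, 5 ba:g H.
The penult (syllable 4, pi:) is heavy, so it takes stress.
Stress on syllable 4: mo:m.fu:d.ni.ˈpi:.ba:g.

4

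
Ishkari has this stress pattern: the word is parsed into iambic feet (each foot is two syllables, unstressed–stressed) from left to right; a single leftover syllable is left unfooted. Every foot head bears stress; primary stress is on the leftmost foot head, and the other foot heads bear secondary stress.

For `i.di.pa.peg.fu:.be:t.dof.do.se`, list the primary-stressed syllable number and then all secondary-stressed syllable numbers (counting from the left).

primary 2, secondary 4, 6, 8

Parse left to right into iambic (σˈσ) feet: (i.ˈdi) (pa.ˈpeg) (fu:.ˈbe:t) (dof.ˈdo) se. Syllable 9 is left unfooted.
Foot heads (stressed positions): 2, 4, 6, 8.
End Rule Leftmost: primary stress on the leftmost head = syllable 2.
Secondary stress on 4, 6, 8: i.ˈdi.pa.ˌpeg.fu:.ˌbe:t.dof.ˌdo.se.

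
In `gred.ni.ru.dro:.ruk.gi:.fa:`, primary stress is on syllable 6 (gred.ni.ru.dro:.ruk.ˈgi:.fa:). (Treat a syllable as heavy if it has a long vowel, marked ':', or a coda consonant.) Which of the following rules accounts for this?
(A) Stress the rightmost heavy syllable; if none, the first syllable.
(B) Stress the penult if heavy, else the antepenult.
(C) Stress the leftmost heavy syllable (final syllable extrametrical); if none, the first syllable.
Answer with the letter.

B

Rule A → syllable 7 (observed: 6).
Rule B → syllable 6 ✓.
Rule C → syllable 1 (observed: 6).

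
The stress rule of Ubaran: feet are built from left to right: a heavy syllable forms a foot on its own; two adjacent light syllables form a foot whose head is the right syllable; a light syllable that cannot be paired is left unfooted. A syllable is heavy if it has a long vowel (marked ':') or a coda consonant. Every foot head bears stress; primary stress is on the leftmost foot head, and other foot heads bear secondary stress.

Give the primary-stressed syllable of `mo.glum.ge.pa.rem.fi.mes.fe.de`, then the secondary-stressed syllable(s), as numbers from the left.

Weights: 1 mo L, 2 glum H, 3 ge L, 4 pa L, 5 rem H, 6 fi L, 7 mes H, 8 fe L, 9 de L.
Parse left to right (heavy = foot alone; LL = one foot; stranded L unfooted): mo (ˈglum) (ge.ˈpa) (ˈrem) fi (ˈmes) (fe.ˈde).
Foot heads: 2, 4, 5, 7, 9.
Primary stress on the leftmost head = syllable 2.
Secondary stress on 4, 5, 7, 9: mo.ˈglum.ge.ˌpa.ˌrem.fi.ˌmes.fe.ˌde.

primary 2, secondary 4, 5, 7, 9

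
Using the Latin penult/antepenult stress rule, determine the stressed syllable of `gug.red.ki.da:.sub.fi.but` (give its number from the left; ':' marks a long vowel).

5

Classical Latin: stress the penult if heavy (long vowel or closed), else the antepenult.
Weights: 5 sub H, 6 fi L, 7 but H.
The penult (syllable 6, fi) is light, so stress falls on the antepenult (syllable 5, sub).
Stress on syllable 5: gug.red.ki.da:.ˈsub.fi.but.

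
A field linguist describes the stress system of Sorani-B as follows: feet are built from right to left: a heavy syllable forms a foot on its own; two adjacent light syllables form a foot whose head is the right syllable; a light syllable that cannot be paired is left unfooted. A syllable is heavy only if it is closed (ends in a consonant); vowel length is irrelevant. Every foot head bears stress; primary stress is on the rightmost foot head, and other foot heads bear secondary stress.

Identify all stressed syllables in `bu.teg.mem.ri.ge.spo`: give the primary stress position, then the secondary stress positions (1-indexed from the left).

Weights: 1 bu L, 2 teg H, 3 mem H, 4 ri L, 5 ge L, 6 spo L.
Parse right to left (heavy = foot alone; LL = one foot; stranded L unfooted): bu (ˈteg) (ˈmem) ri (ge.ˈspo).
Foot heads: 2, 3, 6.
Primary stress on the rightmost head = syllable 6.
Secondary stress on 2, 3: bu.ˌteg.ˌmem.ri.ge.ˈspo.

primary 6, secondary 2, 3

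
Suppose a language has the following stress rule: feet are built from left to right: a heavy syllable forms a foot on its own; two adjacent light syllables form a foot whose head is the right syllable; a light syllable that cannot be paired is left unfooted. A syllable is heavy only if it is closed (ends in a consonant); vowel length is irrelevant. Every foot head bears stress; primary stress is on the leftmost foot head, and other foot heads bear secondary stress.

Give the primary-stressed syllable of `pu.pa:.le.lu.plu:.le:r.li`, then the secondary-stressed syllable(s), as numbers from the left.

primary 2, secondary 4, 6

Weights: 1 pu L, 2 pa: L, 3 le L, 4 lu L, 5 plu: L, 6 le:r H, 7 li L.
Parse left to right (heavy = foot alone; LL = one foot; stranded L unfooted): (pu.ˈpa:) (le.ˈlu) plu: (ˈle:r) li.
Foot heads: 2, 4, 6.
Primary stress on the leftmost head = syllable 2.
Secondary stress on 4, 6: pu.ˈpa:.le.ˌlu.plu:.ˌle:r.li.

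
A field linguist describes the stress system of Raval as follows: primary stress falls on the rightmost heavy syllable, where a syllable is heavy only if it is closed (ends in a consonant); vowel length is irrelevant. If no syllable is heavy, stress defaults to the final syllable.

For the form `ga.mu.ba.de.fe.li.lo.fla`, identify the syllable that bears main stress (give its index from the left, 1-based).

8

Weights: 1 ga L, 2 mu L, 3 ba L, 4 de L, 5 fe L, 6 li L, 7 lo L, 8 fla L.
No heavy syllable in the domain; default to the final syllable = syllable 8.
Primary stress: syllable 8 → ga.mu.ba.de.fe.li.lo.ˈfla.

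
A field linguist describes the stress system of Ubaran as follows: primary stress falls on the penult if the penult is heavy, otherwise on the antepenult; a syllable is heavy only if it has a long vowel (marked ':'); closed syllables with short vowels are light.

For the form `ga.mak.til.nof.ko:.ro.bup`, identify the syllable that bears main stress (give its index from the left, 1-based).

5

Weights: 5 ko: H, 6 ro L, 7 bup L.
The penult (syllable 6, ro) is light, so stress falls on the antepenult (syllable 5, ko:).
Primary stress: syllable 5 → ga.mak.til.nof.ˈko:.ro.bup.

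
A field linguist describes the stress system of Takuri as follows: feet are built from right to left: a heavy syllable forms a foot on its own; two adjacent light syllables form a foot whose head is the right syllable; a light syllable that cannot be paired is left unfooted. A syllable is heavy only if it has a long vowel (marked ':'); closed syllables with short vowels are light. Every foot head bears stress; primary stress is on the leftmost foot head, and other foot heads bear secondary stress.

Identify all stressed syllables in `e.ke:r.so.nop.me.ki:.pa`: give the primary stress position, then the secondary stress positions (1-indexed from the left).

primary 2, secondary 5, 6

Weights: 1 e L, 2 ke:r H, 3 so L, 4 nop L, 5 me L, 6 ki: H, 7 pa L.
Parse right to left (heavy = foot alone; LL = one foot; stranded L unfooted): e (ˈke:r) so (nop.ˈme) (ˈki:) pa.
Foot heads: 2, 5, 6.
Primary stress on the leftmost head = syllable 2.
Secondary stress on 5, 6: e.ˈke:r.so.nop.ˌme.ˌki:.pa.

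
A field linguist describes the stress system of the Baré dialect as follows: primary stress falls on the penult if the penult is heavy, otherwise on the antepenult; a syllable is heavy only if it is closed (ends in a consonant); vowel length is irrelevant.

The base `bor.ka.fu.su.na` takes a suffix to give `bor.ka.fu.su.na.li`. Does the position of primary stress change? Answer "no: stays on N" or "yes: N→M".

yes: 3→4

Base `bor.ka.fu.su.na` (5 syllables):
  Weights: 3 fu L, 4 su L, 5 na L.
  The penult (syllable 4, su) is light, so stress falls on the antepenult (syllable 3, fu).
  → primary stress on syllable 3.
Suffixed `bor.ka.fu.su.na.li` (6 syllables):
  Weights: 4 su L, 5 na L, 6 li L.
  The penult (syllable 5, na) is light, so stress falls on the antepenult (syllable 4, su).
  → primary stress on syllable 4.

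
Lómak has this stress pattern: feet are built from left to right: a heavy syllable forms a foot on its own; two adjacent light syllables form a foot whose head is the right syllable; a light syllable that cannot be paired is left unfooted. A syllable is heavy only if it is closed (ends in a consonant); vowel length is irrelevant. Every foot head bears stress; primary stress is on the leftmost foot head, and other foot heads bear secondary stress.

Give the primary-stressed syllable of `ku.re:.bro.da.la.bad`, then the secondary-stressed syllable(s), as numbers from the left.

primary 2, secondary 4, 6

Weights: 1 ku L, 2 re: L, 3 bro L, 4 da L, 5 la L, 6 bad H.
Parse left to right (heavy = foot alone; LL = one foot; stranded L unfooted): (ku.ˈre:) (bro.ˈda) la (ˈbad).
Foot heads: 2, 4, 6.
Primary stress on the leftmost head = syllable 2.
Secondary stress on 4, 6: ku.ˈre:.bro.ˌda.la.ˌbad.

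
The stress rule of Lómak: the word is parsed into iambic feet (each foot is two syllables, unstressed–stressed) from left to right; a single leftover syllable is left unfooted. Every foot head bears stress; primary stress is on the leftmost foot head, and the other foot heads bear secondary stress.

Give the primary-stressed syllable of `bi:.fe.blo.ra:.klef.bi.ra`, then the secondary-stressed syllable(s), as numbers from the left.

primary 2, secondary 4, 6

Parse left to right into iambic (σˈσ) feet: (bi:.ˈfe) (blo.ˈra:) (klef.ˈbi) ra. Syllable 7 is left unfooted.
Foot heads (stressed positions): 2, 4, 6.
End Rule Leftmost: primary stress on the leftmost head = syllable 2.
Secondary stress on 4, 6: bi:.ˈfe.blo.ˌra:.klef.ˌbi.ra.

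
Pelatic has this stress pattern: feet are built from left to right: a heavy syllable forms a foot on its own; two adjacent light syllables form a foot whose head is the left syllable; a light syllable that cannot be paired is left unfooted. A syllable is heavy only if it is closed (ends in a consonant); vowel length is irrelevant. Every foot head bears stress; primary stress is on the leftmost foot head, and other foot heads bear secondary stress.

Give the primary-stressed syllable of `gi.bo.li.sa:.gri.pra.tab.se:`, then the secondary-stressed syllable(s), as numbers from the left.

primary 1, secondary 3, 5, 7

Weights: 1 gi L, 2 bo L, 3 li L, 4 sa: L, 5 gri L, 6 pra L, 7 tab H, 8 se: L.
Parse left to right (heavy = foot alone; LL = one foot; stranded L unfooted): (ˈgi.bo) (ˈli.sa:) (ˈgri.pra) (ˈtab) se:.
Foot heads: 1, 3, 5, 7.
Primary stress on the leftmost head = syllable 1.
Secondary stress on 3, 5, 7: ˈgi.bo.ˌli.sa:.ˌgri.pra.ˌtab.se:.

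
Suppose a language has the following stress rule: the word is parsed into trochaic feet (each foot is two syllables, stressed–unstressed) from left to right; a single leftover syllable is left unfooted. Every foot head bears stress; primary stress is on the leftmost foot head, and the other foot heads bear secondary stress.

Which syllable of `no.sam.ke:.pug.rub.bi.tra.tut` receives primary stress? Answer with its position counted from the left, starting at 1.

1

Parse left to right into trochaic (ˈσσ) feet: (ˈno.sam) (ˈke:.pug) (ˈrub.bi) (ˈtra.tut).
Foot heads (stressed positions): 1, 3, 5, 7.
End Rule Leftmost: primary stress on the leftmost head = syllable 1.
Primary stress: syllable 1 → ˈno.sam.ke:.pug.rub.bi.tra.tut.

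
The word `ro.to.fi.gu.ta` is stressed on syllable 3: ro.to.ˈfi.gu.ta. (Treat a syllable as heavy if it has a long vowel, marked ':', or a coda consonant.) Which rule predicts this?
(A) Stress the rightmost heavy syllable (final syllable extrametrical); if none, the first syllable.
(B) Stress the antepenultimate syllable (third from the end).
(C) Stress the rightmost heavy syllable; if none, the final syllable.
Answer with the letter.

B

Rule A → syllable 1 (observed: 3).
Rule B → syllable 3 ✓.
Rule C → syllable 5 (observed: 3).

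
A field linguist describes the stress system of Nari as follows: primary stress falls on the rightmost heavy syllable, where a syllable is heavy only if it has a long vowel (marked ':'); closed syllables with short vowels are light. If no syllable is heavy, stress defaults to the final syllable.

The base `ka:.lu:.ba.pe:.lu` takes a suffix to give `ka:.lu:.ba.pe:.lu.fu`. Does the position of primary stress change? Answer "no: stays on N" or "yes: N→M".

Base `ka:.lu:.ba.pe:.lu` (5 syllables):
  Weights: 1 ka: H, 2 lu: H, 3 ba L, 4 pe: H, 5 lu L.
  Heavy syllables in the domain: 1, 2, 4. The rightmost is syllable 4 (pe:).
  → primary stress on syllable 4.
Suffixed `ka:.lu:.ba.pe:.lu.fu` (6 syllables):
  Weights: 1 ka: H, 2 lu: H, 3 ba L, 4 pe: H, 5 lu L, 6 fu L.
  Heavy syllables in the domain: 1, 2, 4. The rightmost is syllable 4 (pe:).
  → primary stress on syllable 4.

no: stays on 4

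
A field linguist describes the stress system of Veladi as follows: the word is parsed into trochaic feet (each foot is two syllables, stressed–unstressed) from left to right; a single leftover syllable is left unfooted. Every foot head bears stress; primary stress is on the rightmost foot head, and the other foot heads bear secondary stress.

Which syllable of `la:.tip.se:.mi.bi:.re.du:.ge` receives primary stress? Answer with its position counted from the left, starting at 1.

7

Parse left to right into trochaic (ˈσσ) feet: (ˈla:.tip) (ˈse:.mi) (ˈbi:.re) (ˈdu:.ge).
Foot heads (stressed positions): 1, 3, 5, 7.
End Rule Rightmost: primary stress on the rightmost head = syllable 7.
Primary stress: syllable 7 → la:.tip.se:.mi.bi:.re.ˈdu:.ge.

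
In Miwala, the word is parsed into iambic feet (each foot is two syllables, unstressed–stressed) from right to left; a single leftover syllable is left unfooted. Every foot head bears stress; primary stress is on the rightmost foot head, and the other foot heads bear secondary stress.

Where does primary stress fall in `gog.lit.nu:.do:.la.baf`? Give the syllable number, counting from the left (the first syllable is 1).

6

Parse right to left into iambic (σˈσ) feet: (gog.ˈlit) (nu:.ˈdo:) (la.ˈbaf).
Foot heads (stressed positions): 2, 4, 6.
End Rule Rightmost: primary stress on the rightmost head = syllable 6.
Primary stress: syllable 6 → gog.lit.nu:.do:.la.ˈbaf.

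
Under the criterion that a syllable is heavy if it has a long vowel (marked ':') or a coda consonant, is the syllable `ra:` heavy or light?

heavy

`ra:`: long vowel, open (no coda). Long vowel → heavy.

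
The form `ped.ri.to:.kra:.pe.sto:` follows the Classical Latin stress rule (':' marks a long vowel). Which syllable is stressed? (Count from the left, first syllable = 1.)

4

Classical Latin: stress the penult if heavy (long vowel or closed), else the antepenult.
Weights: 4 kra: H, 5 pe L, 6 sto: H.
The penult (syllable 5, pe) is light, so stress falls on the antepenult (syllable 4, kra:).
Stress on syllable 4: ped.ri.to:.ˈkra:.pe.sto:.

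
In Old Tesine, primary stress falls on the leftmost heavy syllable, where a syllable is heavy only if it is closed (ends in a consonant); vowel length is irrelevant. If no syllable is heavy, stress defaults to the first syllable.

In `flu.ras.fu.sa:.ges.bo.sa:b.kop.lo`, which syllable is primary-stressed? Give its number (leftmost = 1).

2

Weights: 1 flu L, 2 ras H, 3 fu L, 4 sa: L, 5 ges H, 6 bo L, 7 sa:b H, 8 kop H, 9 lo L.
Heavy syllables in the domain: 2, 5, 7, 8. The leftmost is syllable 2 (ras).
Primary stress: syllable 2 → flu.ˈras.fu.sa:.ges.bo.sa:b.kop.lo.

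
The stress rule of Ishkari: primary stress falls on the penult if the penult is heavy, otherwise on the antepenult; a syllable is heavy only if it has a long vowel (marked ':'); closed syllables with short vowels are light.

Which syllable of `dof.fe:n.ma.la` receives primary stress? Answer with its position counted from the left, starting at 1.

Weights: 2 fe:n H, 3 ma L, 4 la L.
The penult (syllable 3, ma) is light, so stress falls on the antepenult (syllable 2, fe:n).
Primary stress: syllable 2 → dof.ˈfe:n.ma.la.

2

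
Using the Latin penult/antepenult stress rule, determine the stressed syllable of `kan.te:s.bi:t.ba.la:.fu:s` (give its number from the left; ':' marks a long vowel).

5

Classical Latin: stress the penult if heavy (long vowel or closed), else the antepenult.
Weights: 4 ba L, 5 la: H, 6 fu:s H.
The penult (syllable 5, la:) is heavy, so it takes stress.
Stress on syllable 5: kan.te:s.bi:t.ba.ˈla:.fu:s.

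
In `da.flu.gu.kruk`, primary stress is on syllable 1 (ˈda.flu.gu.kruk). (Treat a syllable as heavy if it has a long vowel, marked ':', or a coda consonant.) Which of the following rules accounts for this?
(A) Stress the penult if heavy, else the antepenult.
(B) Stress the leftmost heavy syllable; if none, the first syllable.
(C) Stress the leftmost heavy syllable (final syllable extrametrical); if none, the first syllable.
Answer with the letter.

C

Rule A → syllable 2 (observed: 1).
Rule B → syllable 4 (observed: 1).
Rule C → syllable 1 ✓.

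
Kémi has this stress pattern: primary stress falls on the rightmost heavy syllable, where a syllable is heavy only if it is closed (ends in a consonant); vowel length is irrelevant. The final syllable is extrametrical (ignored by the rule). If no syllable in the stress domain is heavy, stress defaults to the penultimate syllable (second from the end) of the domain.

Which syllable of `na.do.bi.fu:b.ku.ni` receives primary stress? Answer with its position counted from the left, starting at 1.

4

The final syllable (6, ni) is extrametrical; the stress domain is syllables 1–5.
Weights: 1 na L, 2 do L, 3 bi L, 4 fu:b H, 5 ku L.
Heavy syllables in the domain: 4. The rightmost is syllable 4 (fu:b).
Primary stress: syllable 4 → na.do.bi.ˈfu:b.ku.ni.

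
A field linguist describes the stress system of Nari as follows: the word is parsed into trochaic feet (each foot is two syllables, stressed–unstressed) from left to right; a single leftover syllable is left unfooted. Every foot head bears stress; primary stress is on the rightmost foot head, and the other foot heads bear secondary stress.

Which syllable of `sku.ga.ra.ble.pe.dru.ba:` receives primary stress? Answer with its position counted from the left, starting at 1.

5

Parse left to right into trochaic (ˈσσ) feet: (ˈsku.ga) (ˈra.ble) (ˈpe.dru) ba:. Syllable 7 is left unfooted.
Foot heads (stressed positions): 1, 3, 5.
End Rule Rightmost: primary stress on the rightmost head = syllable 5.
Primary stress: syllable 5 → sku.ga.ra.ble.ˈpe.dru.ba:.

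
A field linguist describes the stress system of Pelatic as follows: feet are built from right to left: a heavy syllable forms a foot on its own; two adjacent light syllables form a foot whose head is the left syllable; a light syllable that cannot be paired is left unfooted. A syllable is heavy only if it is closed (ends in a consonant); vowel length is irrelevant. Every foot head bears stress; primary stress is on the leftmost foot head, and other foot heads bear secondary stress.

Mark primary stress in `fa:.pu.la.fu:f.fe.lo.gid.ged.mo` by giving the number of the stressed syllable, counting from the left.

2

Weights: 1 fa: L, 2 pu L, 3 la L, 4 fu:f H, 5 fe L, 6 lo L, 7 gid H, 8 ged H, 9 mo L.
Parse right to left (heavy = foot alone; LL = one foot; stranded L unfooted): fa: (ˈpu.la) (ˈfu:f) (ˈfe.lo) (ˈgid) (ˈged) mo.
Foot heads: 2, 4, 5, 7, 8.
Primary stress on the leftmost head = syllable 2.
Primary stress: syllable 2 → fa:.ˈpu.la.fu:f.fe.lo.gid.ged.mo.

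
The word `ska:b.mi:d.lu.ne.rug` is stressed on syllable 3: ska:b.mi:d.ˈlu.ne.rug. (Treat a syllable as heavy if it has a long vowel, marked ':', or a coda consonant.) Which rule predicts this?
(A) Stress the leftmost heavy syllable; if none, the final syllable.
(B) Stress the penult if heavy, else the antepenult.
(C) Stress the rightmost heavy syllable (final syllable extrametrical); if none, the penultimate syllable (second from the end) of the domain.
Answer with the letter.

Rule A → syllable 1 (observed: 3).
Rule B → syllable 3 ✓.
Rule C → syllable 2 (observed: 3).

B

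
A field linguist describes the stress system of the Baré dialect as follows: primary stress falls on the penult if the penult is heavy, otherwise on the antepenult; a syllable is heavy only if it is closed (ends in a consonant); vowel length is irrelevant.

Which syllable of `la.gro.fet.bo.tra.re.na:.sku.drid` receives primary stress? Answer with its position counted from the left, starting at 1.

7

Weights: 7 na: L, 8 sku L, 9 drid H.
The penult (syllable 8, sku) is light, so stress falls on the antepenult (syllable 7, na:).
Primary stress: syllable 7 → la.gro.fet.bo.tra.re.ˈna:.sku.drid.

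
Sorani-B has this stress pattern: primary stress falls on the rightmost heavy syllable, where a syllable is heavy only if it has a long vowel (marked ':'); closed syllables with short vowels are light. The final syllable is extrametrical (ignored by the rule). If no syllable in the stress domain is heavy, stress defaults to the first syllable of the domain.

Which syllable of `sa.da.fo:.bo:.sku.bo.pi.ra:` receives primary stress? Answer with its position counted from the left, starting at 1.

4

The final syllable (8, ra:) is extrametrical; the stress domain is syllables 1–7.
Weights: 1 sa L, 2 da L, 3 fo: H, 4 bo: H, 5 sku L, 6 bo L, 7 pi L.
Heavy syllables in the domain: 3, 4. The rightmost is syllable 4 (bo:).
Primary stress: syllable 4 → sa.da.fo:.ˈbo:.sku.bo.pi.ra:.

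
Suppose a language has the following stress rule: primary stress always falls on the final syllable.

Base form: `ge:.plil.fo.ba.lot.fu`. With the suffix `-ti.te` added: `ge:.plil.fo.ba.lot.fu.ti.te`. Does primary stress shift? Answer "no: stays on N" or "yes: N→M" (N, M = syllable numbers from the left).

yes: 6→8

Base `ge:.plil.fo.ba.lot.fu` (6 syllables):
  The word has 6 syllables; the final syllable is syllable 6 (fu).
  → primary stress on syllable 6.
Suffixed `ge:.plil.fo.ba.lot.fu.ti.te` (8 syllables):
  The word has 8 syllables; the final syllable is syllable 8 (te).
  → primary stress on syllable 8.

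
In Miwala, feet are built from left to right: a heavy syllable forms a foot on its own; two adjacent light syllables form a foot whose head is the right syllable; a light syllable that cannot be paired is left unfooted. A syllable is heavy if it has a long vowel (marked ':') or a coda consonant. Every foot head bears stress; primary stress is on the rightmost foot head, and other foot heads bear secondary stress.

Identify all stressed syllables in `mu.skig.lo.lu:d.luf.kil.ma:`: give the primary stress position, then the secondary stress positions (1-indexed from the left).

Weights: 1 mu L, 2 skig H, 3 lo L, 4 lu:d H, 5 luf H, 6 kil H, 7 ma: H.
Parse left to right (heavy = foot alone; LL = one foot; stranded L unfooted): mu (ˈskig) lo (ˈlu:d) (ˈluf) (ˈkil) (ˈma:).
Foot heads: 2, 4, 5, 6, 7.
Primary stress on the rightmost head = syllable 7.
Secondary stress on 2, 4, 5, 6: mu.ˌskig.lo.ˌlu:d.ˌluf.ˌkil.ˈma:.

primary 7, secondary 2, 4, 5, 6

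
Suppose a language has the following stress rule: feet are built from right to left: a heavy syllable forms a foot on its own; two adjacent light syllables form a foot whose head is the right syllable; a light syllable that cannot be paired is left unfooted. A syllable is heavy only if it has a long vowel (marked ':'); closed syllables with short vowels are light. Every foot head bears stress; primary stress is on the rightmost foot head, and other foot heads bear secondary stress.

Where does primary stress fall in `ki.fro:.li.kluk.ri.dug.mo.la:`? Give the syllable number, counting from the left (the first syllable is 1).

Weights: 1 ki L, 2 fro: H, 3 li L, 4 kluk L, 5 ri L, 6 dug L, 7 mo L, 8 la: H.
Parse right to left (heavy = foot alone; LL = one foot; stranded L unfooted): ki (ˈfro:) li (kluk.ˈri) (dug.ˈmo) (ˈla:).
Foot heads: 2, 5, 7, 8.
Primary stress on the rightmost head = syllable 8.
Primary stress: syllable 8 → ki.fro:.li.kluk.ri.dug.mo.ˈla:.

8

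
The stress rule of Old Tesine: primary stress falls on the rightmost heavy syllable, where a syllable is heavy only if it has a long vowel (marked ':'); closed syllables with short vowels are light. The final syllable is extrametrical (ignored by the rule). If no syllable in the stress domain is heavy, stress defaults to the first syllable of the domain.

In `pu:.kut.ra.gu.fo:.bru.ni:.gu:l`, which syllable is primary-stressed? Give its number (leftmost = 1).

The final syllable (8, gu:l) is extrametrical; the stress domain is syllables 1–7.
Weights: 1 pu: H, 2 kut L, 3 ra L, 4 gu L, 5 fo: H, 6 bru L, 7 ni: H.
Heavy syllables in the domain: 1, 5, 7. The rightmost is syllable 7 (ni:).
Primary stress: syllable 7 → pu:.kut.ra.gu.fo:.bru.ˈni:.gu:l.

7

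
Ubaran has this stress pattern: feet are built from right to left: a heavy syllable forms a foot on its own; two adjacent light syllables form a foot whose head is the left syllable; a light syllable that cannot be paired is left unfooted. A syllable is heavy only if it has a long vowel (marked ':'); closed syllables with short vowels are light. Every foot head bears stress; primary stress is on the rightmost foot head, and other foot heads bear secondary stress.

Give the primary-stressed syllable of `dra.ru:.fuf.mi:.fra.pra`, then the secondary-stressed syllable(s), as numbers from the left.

primary 5, secondary 2, 4

Weights: 1 dra L, 2 ru: H, 3 fuf L, 4 mi: H, 5 fra L, 6 pra L.
Parse right to left (heavy = foot alone; LL = one foot; stranded L unfooted): dra (ˈru:) fuf (ˈmi:) (ˈfra.pra).
Foot heads: 2, 4, 5.
Primary stress on the rightmost head = syllable 5.
Secondary stress on 2, 4: dra.ˌru:.fuf.ˌmi:.ˈfra.pra.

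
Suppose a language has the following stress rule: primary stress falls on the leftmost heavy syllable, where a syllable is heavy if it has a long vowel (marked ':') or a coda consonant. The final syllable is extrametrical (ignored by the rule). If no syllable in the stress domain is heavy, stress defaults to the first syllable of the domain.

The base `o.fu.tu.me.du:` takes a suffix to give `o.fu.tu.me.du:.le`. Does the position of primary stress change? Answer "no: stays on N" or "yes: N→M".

yes: 1→5

Base `o.fu.tu.me.du:` (5 syllables):
  The final syllable (5, du:) is extrametrical; the stress domain is syllables 1–4.
  Weights: 1 o L, 2 fu L, 3 tu L, 4 me L.
  No heavy syllable in the domain; default to the first syllable of the domain = syllable 1.
  → primary stress on syllable 1.
Suffixed `o.fu.tu.me.du:.le` (6 syllables):
  The final syllable (6, le) is extrametrical; the stress domain is syllables 1–5.
  Weights: 1 o L, 2 fu L, 3 tu L, 4 me L, 5 du: H.
  Heavy syllables in the domain: 5. The leftmost is syllable 5 (du:).
  → primary stress on syllable 5.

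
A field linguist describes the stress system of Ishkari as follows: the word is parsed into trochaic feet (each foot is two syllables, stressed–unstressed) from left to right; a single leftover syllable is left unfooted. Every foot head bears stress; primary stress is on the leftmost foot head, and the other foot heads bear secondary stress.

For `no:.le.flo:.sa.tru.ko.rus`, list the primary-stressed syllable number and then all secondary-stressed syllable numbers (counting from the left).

primary 1, secondary 3, 5

Parse left to right into trochaic (ˈσσ) feet: (ˈno:.le) (ˈflo:.sa) (ˈtru.ko) rus. Syllable 7 is left unfooted.
Foot heads (stressed positions): 1, 3, 5.
End Rule Leftmost: primary stress on the leftmost head = syllable 1.
Secondary stress on 3, 5: ˈno:.le.ˌflo:.sa.ˌtru.ko.rus.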